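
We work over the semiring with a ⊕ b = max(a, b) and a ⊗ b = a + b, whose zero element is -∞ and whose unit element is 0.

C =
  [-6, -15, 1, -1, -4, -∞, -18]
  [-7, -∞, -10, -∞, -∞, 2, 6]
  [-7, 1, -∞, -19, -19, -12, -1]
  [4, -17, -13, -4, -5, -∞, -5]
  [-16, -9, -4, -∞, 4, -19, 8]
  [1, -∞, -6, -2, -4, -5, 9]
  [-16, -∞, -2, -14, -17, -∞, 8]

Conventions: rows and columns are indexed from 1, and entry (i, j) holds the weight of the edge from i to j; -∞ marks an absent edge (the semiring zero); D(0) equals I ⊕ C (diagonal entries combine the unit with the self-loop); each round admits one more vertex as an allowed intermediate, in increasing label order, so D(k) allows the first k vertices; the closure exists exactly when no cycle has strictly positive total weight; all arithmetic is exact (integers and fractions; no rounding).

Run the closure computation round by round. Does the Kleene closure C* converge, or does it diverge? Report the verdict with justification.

Detection: at round 0, diagonal entry (5, 5) turns strictly positive.
Key observation: the cycle 5->5 has total weight 4, which is strictly positive.
Answer: DIVERGES — positive cycle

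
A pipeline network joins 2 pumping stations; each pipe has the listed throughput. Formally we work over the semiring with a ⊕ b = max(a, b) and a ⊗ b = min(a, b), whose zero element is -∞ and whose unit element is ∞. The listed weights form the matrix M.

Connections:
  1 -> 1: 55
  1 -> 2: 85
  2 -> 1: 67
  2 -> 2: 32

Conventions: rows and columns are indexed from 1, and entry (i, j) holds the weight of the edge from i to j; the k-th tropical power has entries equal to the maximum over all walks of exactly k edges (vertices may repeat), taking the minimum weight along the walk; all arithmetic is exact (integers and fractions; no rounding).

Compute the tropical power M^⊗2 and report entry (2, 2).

M^⊗2:
  [67, 55]
  [55, 67]
Key observation: the optimum is the walk 2->1->2, with weight 67 min 85 = 67.
Optimal value attained by: walk 2->1->2.
Answer: (M^⊗2)[2][2] = 67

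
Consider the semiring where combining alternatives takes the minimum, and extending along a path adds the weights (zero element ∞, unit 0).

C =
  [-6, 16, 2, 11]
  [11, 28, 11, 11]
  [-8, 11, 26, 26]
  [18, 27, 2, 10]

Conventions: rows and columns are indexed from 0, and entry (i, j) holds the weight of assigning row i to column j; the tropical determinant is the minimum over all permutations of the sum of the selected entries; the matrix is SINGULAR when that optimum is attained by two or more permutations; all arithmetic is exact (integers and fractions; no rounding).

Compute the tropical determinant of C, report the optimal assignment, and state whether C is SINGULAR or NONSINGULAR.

σ = (0, 1, 2, 3): (-6) + 28 + 26 + 10 = 58
σ = (0, 1, 3, 2): (-6) + 28 + 26 + 2 = 50
σ = (0, 2, 1, 3): (-6) + 11 + 11 + 10 = 26
σ = (0, 2, 3, 1): (-6) + 11 + 26 + 27 = 58
σ = (0, 3, 1, 2): (-6) + 11 + 11 + 2 = 18
σ = (0, 3, 2, 1): (-6) + 11 + 26 + 27 = 58
σ = (1, 0, 2, 3): 16 + 11 + 26 + 10 = 63
σ = (1, 0, 3, 2): 16 + 11 + 26 + 2 = 55
σ = (1, 2, 0, 3): 16 + 11 + (-8) + 10 = 29
σ = (1, 2, 3, 0): 16 + 11 + 26 + 18 = 71
σ = (1, 3, 0, 2): 16 + 11 + (-8) + 2 = 21
σ = (1, 3, 2, 0): 16 + 11 + 26 + 18 = 71
σ = (2, 0, 1, 3): 2 + 11 + 11 + 10 = 34
σ = (2, 0, 3, 1): 2 + 11 + 26 + 27 = 66
σ = (2, 1, 0, 3): 2 + 28 + (-8) + 10 = 32
σ = (2, 1, 3, 0): 2 + 28 + 26 + 18 = 74
σ = (2, 3, 0, 1): 2 + 11 + (-8) + 27 = 32
σ = (2, 3, 1, 0): 2 + 11 + 11 + 18 = 42
σ = (3, 0, 1, 2): 11 + 11 + 11 + 2 = 35
σ = (3, 0, 2, 1): 11 + 11 + 26 + 27 = 75
σ = (3, 1, 0, 2): 11 + 28 + (-8) + 2 = 33
σ = (3, 1, 2, 0): 11 + 28 + 26 + 18 = 83
σ = (3, 2, 0, 1): 11 + 11 + (-8) + 27 = 41
σ = (3, 2, 1, 0): 11 + 11 + 11 + 18 = 51
Optimal value attained by: σ = (0, 3, 1, 2).
Answer: det⊕(C) = 18; verdict: NONSINGULAR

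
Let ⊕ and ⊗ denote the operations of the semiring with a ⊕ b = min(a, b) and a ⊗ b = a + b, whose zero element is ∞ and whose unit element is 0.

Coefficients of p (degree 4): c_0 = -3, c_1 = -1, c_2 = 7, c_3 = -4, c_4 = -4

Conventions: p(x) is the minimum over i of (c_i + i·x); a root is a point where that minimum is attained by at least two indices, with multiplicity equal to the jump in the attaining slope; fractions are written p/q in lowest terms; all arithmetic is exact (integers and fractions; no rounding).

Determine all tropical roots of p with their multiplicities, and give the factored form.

hull edge (i=0, c=-3) to (i=3, c=-4): slope -1/3, span 3
hull edge (i=3, c=-4) to (i=4, c=-4): slope 0, span 1
Factored form: p(x) = -4 ⊗ (x ⊕ 0) ⊗ (x ⊕ 1/3) ⊗ (x ⊕ 1/3) ⊗ (x ⊕ 1/3)
Answer: roots = 0 (mult 1), 1/3 (mult 3)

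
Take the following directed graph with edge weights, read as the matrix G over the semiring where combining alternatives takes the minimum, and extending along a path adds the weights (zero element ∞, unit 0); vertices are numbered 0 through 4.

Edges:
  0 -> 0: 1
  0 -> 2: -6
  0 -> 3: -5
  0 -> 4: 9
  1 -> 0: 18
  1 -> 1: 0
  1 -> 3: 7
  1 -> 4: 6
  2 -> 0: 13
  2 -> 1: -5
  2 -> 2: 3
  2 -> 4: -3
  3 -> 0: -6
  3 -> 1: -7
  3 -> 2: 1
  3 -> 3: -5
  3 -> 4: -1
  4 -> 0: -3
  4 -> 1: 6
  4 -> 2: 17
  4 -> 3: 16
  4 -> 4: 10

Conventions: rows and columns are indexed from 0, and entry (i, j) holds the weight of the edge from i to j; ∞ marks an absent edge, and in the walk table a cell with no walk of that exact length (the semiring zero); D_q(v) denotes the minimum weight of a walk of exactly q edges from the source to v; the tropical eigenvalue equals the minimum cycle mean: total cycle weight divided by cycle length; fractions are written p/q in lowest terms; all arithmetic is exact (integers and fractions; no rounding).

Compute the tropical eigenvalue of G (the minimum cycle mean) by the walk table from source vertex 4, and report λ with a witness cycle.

q=0: [∞, ∞, ∞, ∞, 0]
q=1: [-3, 6, 17, 16, 10]
q=2: [-2, 6, -9, -8, 6]
q=3: [-14, -15, -8, -13, -12]
q=4: [-19, -20, -20, -19, -14]
q=5: [-25, -26, -25, -24, -23]
Optimal cycle mean attained by: cycle 0->3->0, total (-5) + (-6), length 2.
Answer: λ = -11/2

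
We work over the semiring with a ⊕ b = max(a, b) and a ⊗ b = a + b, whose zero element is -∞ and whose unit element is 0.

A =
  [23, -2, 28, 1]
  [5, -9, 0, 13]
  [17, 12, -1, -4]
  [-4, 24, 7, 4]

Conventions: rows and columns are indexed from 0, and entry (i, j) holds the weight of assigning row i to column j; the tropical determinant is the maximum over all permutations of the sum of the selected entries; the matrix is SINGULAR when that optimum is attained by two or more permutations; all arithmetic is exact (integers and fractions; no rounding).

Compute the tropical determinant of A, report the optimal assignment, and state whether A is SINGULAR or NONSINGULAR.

σ = (0, 1, 2, 3): 23 + (-9) + (-1) + 4 = 17
σ = (0, 1, 3, 2): 23 + (-9) + (-4) + 7 = 17
σ = (0, 2, 1, 3): 23 + 0 + 12 + 4 = 39
σ = (0, 2, 3, 1): 23 + 0 + (-4) + 24 = 43
σ = (0, 3, 1, 2): 23 + 13 + 12 + 7 = 55
σ = (0, 3, 2, 1): 23 + 13 + (-1) + 24 = 59
σ = (1, 0, 2, 3): (-2) + 5 + (-1) + 4 = 6
σ = (1, 0, 3, 2): (-2) + 5 + (-4) + 7 = 6
σ = (1, 2, 0, 3): (-2) + 0 + 17 + 4 = 19
σ = (1, 2, 3, 0): (-2) + 0 + (-4) + (-4) = -10
σ = (1, 3, 0, 2): (-2) + 13 + 17 + 7 = 35
σ = (1, 3, 2, 0): (-2) + 13 + (-1) + (-4) = 6
σ = (2, 0, 1, 3): 28 + 5 + 12 + 4 = 49
σ = (2, 0, 3, 1): 28 + 5 + (-4) + 24 = 53
σ = (2, 1, 0, 3): 28 + (-9) + 17 + 4 = 40
σ = (2, 1, 3, 0): 28 + (-9) + (-4) + (-4) = 11
σ = (2, 3, 0, 1): 28 + 13 + 17 + 24 = 82
σ = (2, 3, 1, 0): 28 + 13 + 12 + (-4) = 49
σ = (3, 0, 1, 2): 1 + 5 + 12 + 7 = 25
σ = (3, 0, 2, 1): 1 + 5 + (-1) + 24 = 29
σ = (3, 1, 0, 2): 1 + (-9) + 17 + 7 = 16
σ = (3, 1, 2, 0): 1 + (-9) + (-1) + (-4) = -13
σ = (3, 2, 0, 1): 1 + 0 + 17 + 24 = 42
σ = (3, 2, 1, 0): 1 + 0 + 12 + (-4) = 9
Optimal value attained by: σ = (2, 3, 0, 1).
Answer: det⊕(A) = 82; verdict: NONSINGULAR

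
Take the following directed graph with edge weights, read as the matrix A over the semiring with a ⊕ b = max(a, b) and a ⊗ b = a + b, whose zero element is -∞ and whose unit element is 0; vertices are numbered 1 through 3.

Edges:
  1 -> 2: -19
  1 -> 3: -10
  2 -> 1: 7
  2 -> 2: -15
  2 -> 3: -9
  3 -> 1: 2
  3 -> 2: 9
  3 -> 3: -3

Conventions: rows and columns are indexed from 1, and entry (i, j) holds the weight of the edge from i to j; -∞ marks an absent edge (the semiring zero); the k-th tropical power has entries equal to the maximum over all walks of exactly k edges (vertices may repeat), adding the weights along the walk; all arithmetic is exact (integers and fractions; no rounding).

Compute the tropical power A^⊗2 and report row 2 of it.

A^⊗2:
  [-8, -1, -13]
  [-7, 0, -3]
  [16, 6, 0]
Answer: row 2 of A^⊗2 = [-7, 0, -3]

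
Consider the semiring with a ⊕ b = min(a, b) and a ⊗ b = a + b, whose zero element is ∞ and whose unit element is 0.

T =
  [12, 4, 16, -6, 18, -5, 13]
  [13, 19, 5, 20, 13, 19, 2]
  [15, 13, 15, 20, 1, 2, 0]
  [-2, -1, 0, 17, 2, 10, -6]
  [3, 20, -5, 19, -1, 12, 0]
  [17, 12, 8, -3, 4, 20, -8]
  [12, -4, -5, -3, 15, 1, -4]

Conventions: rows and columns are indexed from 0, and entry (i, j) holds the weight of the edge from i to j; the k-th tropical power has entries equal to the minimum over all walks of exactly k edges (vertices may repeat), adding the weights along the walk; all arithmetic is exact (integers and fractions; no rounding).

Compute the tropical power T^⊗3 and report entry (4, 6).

T^⊗2:
  [-8, -7, -6, -8, -4, 4, -13]
  [14, -2, -3, -1, 6, 3, -2]
  [4, -4, -5, -3, 0, 1, -6]
  [5, -10, -11, -9, 1, -7, -10]
  [2, -4, -6, -3, -4, -3, -5]
  [-5, -12, -13, -11, -1, -7, -12]
  [-5, -8, -9, -7, -4, -3, -9]
T^⊗3:
  [-10, -17, -18, -16, -6, -13, -17]
  [-3, -6, -7, -5, -2, -1, -7]
  [-5, -10, -11, -9, -4, -5, -10]
  [-11, -14, -15, -13, -10, -9, -15]
  [-5, -9, -10, -8, -5, -4, -11]
  [-13, -16, -17, -15, -12, -11, -17]
  [-9, -13, -14, -12, -8, -10, -13]
Key observation: the optimum is the walk 4->2->5->6, with weight (-5) + 2 + (-8) = -11.
Optimal value attained by: walk 4->2->5->6.
Answer: (T^⊗3)[4][6] = -11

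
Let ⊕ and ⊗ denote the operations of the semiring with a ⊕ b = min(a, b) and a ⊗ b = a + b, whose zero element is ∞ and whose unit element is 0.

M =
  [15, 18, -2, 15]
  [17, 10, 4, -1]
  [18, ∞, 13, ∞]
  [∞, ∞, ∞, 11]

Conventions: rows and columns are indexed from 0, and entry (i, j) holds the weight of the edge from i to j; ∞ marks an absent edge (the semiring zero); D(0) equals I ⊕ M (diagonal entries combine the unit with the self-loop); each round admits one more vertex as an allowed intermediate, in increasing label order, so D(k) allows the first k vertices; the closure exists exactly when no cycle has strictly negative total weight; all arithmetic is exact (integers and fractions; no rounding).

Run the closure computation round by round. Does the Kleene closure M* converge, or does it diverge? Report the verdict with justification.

D(0):
  [0, 18, -2, 15]
  [17, 0, 4, -1]
  [18, ∞, 0, ∞]
  [∞, ∞, ∞, 0]
D(1):
  [0, 18, -2, 15]
  [17, 0, 4, -1]
  [18, 36, 0, 33]
  [∞, ∞, ∞, 0]
D(2):
  [0, 18, -2, 15]
  [17, 0, 4, -1]
  [18, 36, 0, 33]
  [∞, ∞, ∞, 0]
D(3):
  [0, 18, -2, 15]
  [17, 0, 4, -1]
  [18, 36, 0, 33]
  [∞, ∞, ∞, 0]
D(4):
  [0, 18, -2, 15]
  [17, 0, 4, -1]
  [18, 36, 0, 33]
  [∞, ∞, ∞, 0]
Key observation: every diagonal entry stays at the unit through all rounds, so no improving cycle exists.
Answer: CONVERGES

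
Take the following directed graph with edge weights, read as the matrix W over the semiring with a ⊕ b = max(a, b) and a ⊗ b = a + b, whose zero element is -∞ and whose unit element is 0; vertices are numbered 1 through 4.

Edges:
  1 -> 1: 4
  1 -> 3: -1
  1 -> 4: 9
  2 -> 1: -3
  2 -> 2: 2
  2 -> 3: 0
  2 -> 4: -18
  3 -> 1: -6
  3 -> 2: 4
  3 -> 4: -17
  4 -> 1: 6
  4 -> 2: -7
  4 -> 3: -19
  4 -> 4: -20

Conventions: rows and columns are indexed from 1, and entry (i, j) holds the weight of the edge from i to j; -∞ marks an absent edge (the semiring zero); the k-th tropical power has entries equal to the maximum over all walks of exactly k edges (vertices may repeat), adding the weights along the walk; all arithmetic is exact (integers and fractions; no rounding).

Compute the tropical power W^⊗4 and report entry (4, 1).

W^⊗2:
  [15, 3, 3, 13]
  [1, 4, 2, 6]
  [1, 6, 4, 3]
  [10, -5, 5, 15]
W^⊗3:
  [19, 7, 14, 24]
  [12, 6, 4, 10]
  [9, 8, 6, 10]
  [21, 9, 9, 19]
W^⊗4:
  [30, 18, 18, 28]
  [16, 8, 11, 21]
  [16, 10, 8, 18]
  [25, 13, 20, 30]
Key observation: the optimum is the walk 4->1->1->4->1, with weight 6 + 4 + 9 + 6 = 25.
Optimal value attained by: walk 4->1->1->4->1.
Answer: (W^⊗4)[4][1] = 25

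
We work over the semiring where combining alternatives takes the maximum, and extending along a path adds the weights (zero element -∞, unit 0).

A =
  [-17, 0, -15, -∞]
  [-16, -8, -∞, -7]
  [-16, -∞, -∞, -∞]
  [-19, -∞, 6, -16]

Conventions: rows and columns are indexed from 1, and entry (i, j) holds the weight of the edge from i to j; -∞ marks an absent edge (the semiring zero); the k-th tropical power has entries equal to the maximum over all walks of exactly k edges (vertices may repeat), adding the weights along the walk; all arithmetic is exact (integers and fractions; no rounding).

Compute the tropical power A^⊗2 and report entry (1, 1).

A^⊗2:
  [-16, -8, -32, -7]
  [-24, -16, -1, -15]
  [-33, -16, -31, -∞]
  [-10, -19, -10, -32]
Key observation: the optimum is the walk 1->2->1, with weight 0 + (-16) = -16.
Optimal value attained by: walk 1->2->1.
Answer: (A^⊗2)[1][1] = -16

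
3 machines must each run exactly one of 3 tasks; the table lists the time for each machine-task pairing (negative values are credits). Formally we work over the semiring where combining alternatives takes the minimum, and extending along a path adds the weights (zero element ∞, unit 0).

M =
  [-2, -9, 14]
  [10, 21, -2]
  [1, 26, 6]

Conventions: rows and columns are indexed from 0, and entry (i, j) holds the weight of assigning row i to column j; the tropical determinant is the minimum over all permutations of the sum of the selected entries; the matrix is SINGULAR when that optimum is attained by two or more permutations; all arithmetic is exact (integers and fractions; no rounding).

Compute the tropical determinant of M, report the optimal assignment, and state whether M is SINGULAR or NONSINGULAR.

σ = (0, 1, 2): (-2) + 21 + 6 = 25
σ = (0, 2, 1): (-2) + (-2) + 26 = 22
σ = (1, 0, 2): (-9) + 10 + 6 = 7
σ = (1, 2, 0): (-9) + (-2) + 1 = -10
σ = (2, 0, 1): 14 + 10 + 26 = 50
σ = (2, 1, 0): 14 + 21 + 1 = 36
Optimal value attained by: σ = (1, 2, 0).
Answer: det⊕(M) = -10; verdict: NONSINGULAR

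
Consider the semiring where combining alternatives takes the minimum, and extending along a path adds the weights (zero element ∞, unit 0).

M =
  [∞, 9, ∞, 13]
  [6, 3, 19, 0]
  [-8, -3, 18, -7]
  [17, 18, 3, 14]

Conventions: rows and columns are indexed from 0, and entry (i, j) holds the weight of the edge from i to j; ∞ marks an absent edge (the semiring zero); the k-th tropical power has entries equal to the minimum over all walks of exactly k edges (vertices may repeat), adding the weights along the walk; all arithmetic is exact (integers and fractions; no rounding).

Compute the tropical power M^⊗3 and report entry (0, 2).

M^⊗2:
  [15, 12, 16, 9]
  [9, 6, 3, 3]
  [3, 0, -4, -3]
  [-5, 0, 17, -4]
M^⊗3:
  [8, 13, 12, 9]
  [-5, 0, 6, -4]
  [-12, -7, 0, -11]
  [6, 3, -1, 0]
Key observation: the optimum is the walk 0->1->3->2, with weight 9 + 0 + 3 = 12.
Optimal value attained by: walk 0->1->3->2.
Answer: (M^⊗3)[0][2] = 12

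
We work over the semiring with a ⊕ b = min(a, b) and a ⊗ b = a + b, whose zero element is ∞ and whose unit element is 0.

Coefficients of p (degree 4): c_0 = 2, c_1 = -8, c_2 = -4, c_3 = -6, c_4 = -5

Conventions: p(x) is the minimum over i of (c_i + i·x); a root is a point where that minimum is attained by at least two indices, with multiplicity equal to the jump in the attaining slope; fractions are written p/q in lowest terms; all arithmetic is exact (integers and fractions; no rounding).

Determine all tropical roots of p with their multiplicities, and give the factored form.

hull edge (i=0, c=2) to (i=1, c=-8): slope -10, span 1
hull edge (i=1, c=-8) to (i=4, c=-5): slope 1, span 3
Factored form: p(x) = -5 ⊗ (x ⊕ (-1)) ⊗ (x ⊕ (-1)) ⊗ (x ⊕ (-1)) ⊗ (x ⊕ 10)
Answer: roots = -1 (mult 3), 10 (mult 1)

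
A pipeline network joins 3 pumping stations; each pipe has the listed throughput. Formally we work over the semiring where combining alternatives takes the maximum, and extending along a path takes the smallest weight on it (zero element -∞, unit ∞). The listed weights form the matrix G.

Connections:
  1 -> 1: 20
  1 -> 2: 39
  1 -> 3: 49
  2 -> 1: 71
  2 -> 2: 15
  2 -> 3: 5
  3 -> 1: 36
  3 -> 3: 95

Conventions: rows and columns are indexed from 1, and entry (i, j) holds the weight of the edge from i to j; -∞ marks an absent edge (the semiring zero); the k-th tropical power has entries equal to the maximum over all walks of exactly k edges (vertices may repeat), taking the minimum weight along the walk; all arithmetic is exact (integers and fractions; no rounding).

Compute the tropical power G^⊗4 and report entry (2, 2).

G^⊗2:
  [39, 20, 49]
  [20, 39, 49]
  [36, 36, 95]
G^⊗3:
  [36, 39, 49]
  [39, 20, 49]
  [36, 36, 95]
G^⊗4:
  [39, 36, 49]
  [36, 39, 49]
  [36, 36, 95]
Key observation: the optimum is the walk 2->1->2->1->2, with weight 71 min 39 min 71 min 39 = 39.
Optimal value attained by: walk 2->1->2->1->2.
Answer: (G^⊗4)[2][2] = 39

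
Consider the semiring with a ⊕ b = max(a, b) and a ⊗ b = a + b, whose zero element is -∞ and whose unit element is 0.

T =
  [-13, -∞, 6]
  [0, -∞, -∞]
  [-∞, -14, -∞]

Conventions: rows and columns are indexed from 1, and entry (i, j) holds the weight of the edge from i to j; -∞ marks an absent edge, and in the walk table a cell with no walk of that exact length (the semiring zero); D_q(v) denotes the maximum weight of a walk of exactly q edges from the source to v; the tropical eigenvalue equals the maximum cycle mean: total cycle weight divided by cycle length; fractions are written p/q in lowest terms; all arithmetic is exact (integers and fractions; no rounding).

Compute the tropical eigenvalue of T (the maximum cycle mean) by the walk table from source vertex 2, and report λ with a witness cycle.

q=0: [-∞, 0, -∞]
q=1: [0, -∞, -∞]
q=2: [-13, -∞, 6]
q=3: [-26, -8, -7]
Optimal cycle mean attained by: cycle 1->3->2->1, total 6 + (-14) + 0, length 3.
Answer: λ = -8/3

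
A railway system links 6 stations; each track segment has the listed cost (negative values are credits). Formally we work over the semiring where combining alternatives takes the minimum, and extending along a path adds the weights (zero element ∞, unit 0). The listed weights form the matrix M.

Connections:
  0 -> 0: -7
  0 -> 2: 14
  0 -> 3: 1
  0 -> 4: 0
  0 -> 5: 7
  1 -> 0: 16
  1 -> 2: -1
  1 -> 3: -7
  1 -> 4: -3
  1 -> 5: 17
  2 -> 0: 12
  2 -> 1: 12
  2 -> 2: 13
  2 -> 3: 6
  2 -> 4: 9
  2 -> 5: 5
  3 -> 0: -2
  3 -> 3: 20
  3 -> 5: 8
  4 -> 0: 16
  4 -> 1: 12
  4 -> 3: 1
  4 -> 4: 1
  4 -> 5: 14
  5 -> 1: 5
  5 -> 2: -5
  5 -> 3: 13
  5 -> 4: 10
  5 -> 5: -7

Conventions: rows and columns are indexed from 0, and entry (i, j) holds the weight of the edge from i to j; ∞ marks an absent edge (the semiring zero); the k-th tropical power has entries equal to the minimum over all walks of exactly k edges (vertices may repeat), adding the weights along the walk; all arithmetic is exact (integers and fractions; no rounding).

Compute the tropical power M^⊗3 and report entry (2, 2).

M^⊗2:
  [-14, 12, 2, -6, -7, 0]
  [-9, 9, 12, -2, -2, 1]
  [4, 10, 0, 5, 9, -2]
  [-9, 13, 3, -1, -2, 1]
  [-1, 13, 9, 2, 2, 7]
  [7, -2, -12, -2, 2, -14]
M^⊗3:
  [-21, 5, -5, -13, -14, -7]
  [-16, 6, -4, -8, -9, -6]
  [-3, 3, -7, 3, 4, -9]
  [-16, 6, -4, -8, -9, -6]
  [-8, 12, 2, 0, -1, 0]
  [-4, -9, -19, -9, -5, -21]
Key observation: the optimum is the walk 2->5->5->2, with weight 5 + (-7) + (-5) = -7.
Optimal value attained by: walk 2->5->5->2.
Answer: (M^⊗3)[2][2] = -7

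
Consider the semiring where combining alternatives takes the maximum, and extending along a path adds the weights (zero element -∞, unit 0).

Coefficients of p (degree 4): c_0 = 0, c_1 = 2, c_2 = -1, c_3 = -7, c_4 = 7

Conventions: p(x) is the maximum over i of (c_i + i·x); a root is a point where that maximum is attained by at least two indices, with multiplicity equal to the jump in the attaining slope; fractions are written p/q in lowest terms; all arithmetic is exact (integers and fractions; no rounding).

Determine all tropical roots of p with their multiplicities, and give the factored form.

hull edge (i=0, c=0) to (i=1, c=2): slope 2, span 1
hull edge (i=1, c=2) to (i=4, c=7): slope 5/3, span 3
Factored form: p(x) = 7 ⊗ (x ⊕ (-2)) ⊗ (x ⊕ (-5/3)) ⊗ (x ⊕ (-5/3)) ⊗ (x ⊕ (-5/3))
Answer: roots = -2 (mult 1), -5/3 (mult 3)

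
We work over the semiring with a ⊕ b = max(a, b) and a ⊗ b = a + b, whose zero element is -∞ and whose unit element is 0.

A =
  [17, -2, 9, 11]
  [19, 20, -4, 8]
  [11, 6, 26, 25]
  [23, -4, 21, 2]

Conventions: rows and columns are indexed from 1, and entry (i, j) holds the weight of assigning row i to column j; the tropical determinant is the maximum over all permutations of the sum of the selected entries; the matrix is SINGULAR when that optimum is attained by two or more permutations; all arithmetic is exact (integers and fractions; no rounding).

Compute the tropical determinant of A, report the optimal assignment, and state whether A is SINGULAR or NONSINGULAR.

σ = (1, 2, 3, 4): 17 + 20 + 26 + 2 = 65
σ = (1, 2, 4, 3): 17 + 20 + 25 + 21 = 83
σ = (1, 3, 2, 4): 17 + (-4) + 6 + 2 = 21
σ = (1, 3, 4, 2): 17 + (-4) + 25 + (-4) = 34
σ = (1, 4, 2, 3): 17 + 8 + 6 + 21 = 52
σ = (1, 4, 3, 2): 17 + 8 + 26 + (-4) = 47
σ = (2, 1, 3, 4): (-2) + 19 + 26 + 2 = 45
σ = (2, 1, 4, 3): (-2) + 19 + 25 + 21 = 63
σ = (2, 3, 1, 4): (-2) + (-4) + 11 + 2 = 7
σ = (2, 3, 4, 1): (-2) + (-4) + 25 + 23 = 42
σ = (2, 4, 1, 3): (-2) + 8 + 11 + 21 = 38
σ = (2, 4, 3, 1): (-2) + 8 + 26 + 23 = 55
σ = (3, 1, 2, 4): 9 + 19 + 6 + 2 = 36
σ = (3, 1, 4, 2): 9 + 19 + 25 + (-4) = 49
σ = (3, 2, 1, 4): 9 + 20 + 11 + 2 = 42
σ = (3, 2, 4, 1): 9 + 20 + 25 + 23 = 77
σ = (3, 4, 1, 2): 9 + 8 + 11 + (-4) = 24
σ = (3, 4, 2, 1): 9 + 8 + 6 + 23 = 46
σ = (4, 1, 2, 3): 11 + 19 + 6 + 21 = 57
σ = (4, 1, 3, 2): 11 + 19 + 26 + (-4) = 52
σ = (4, 2, 1, 3): 11 + 20 + 11 + 21 = 63
σ = (4, 2, 3, 1): 11 + 20 + 26 + 23 = 80
σ = (4, 3, 1, 2): 11 + (-4) + 11 + (-4) = 14
σ = (4, 3, 2, 1): 11 + (-4) + 6 + 23 = 36
Optimal value attained by: σ = (1, 2, 4, 3).
Answer: det⊕(A) = 83; verdict: NONSINGULAR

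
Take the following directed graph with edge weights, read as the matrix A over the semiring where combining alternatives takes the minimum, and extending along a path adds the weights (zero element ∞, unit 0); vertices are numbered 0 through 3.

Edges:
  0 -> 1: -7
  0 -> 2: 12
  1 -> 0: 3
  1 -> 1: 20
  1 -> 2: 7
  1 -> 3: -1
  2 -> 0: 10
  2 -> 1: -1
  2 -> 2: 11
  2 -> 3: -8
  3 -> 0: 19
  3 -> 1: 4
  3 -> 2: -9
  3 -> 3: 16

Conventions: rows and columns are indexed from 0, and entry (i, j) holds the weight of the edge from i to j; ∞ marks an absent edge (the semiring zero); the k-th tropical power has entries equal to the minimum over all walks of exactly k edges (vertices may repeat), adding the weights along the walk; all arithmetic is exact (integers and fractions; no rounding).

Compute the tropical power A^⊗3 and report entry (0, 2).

A^⊗2:
  [-4, 11, 0, -8]
  [17, -4, -10, -1]
  [2, -4, -17, -2]
  [1, -10, 2, -17]
A^⊗3:
  [10, -11, -17, -8]
  [-1, -11, -10, -18]
  [-7, -18, -11, -25]
  [-7, -13, -26, -11]
Key observation: the optimum is the walk 0->1->3->2, with weight (-7) + (-1) + (-9) = -17.
Optimal value attained by: walk 0->1->3->2.
Answer: (A^⊗3)[0][2] = -17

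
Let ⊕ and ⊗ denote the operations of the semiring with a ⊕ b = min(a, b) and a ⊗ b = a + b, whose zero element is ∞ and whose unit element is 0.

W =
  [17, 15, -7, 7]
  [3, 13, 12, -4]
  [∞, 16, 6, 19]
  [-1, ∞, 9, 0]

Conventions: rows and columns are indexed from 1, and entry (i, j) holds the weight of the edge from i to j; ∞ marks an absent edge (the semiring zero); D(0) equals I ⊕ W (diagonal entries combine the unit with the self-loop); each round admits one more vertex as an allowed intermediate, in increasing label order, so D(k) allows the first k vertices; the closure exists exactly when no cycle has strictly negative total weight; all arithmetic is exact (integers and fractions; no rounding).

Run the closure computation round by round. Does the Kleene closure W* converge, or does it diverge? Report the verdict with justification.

D(0):
  [0, 15, -7, 7]
  [3, 0, 12, -4]
  [∞, 16, 0, 19]
  [-1, ∞, 9, 0]
D(1):
  [0, 15, -7, 7]
  [3, 0, -4, -4]
  [∞, 16, 0, 19]
  [-1, 14, -8, 0]
D(2):
  [0, 15, -7, 7]
  [3, 0, -4, -4]
  [19, 16, 0, 12]
  [-1, 14, -8, 0]
D(3):
  [0, 9, -7, 5]
  [3, 0, -4, -4]
  [19, 16, 0, 12]
  [-1, 8, -8, 0]
D(4):
  [0, 9, -7, 5]
  [-5, 0, -12, -4]
  [11, 16, 0, 12]
  [-1, 8, -8, 0]
Key observation: every diagonal entry stays at the unit through all rounds, so no improving cycle exists.
Answer: CONVERGES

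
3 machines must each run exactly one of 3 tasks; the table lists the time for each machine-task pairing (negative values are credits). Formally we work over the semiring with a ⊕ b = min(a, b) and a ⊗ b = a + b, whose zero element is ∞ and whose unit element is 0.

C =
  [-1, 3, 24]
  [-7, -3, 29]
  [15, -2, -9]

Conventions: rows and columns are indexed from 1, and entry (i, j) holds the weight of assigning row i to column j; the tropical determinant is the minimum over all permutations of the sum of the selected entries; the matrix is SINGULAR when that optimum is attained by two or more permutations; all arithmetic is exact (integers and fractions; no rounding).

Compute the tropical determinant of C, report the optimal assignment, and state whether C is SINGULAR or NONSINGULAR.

σ = (1, 2, 3): (-1) + (-3) + (-9) = -13
σ = (1, 3, 2): (-1) + 29 + (-2) = 26
σ = (2, 1, 3): 3 + (-7) + (-9) = -13
σ = (2, 3, 1): 3 + 29 + 15 = 47
σ = (3, 1, 2): 24 + (-7) + (-2) = 15
σ = (3, 2, 1): 24 + (-3) + 15 = 36
Optimal value attained by: σ = (1, 2, 3).
Answer: det⊕(C) = -13; verdict: SINGULAR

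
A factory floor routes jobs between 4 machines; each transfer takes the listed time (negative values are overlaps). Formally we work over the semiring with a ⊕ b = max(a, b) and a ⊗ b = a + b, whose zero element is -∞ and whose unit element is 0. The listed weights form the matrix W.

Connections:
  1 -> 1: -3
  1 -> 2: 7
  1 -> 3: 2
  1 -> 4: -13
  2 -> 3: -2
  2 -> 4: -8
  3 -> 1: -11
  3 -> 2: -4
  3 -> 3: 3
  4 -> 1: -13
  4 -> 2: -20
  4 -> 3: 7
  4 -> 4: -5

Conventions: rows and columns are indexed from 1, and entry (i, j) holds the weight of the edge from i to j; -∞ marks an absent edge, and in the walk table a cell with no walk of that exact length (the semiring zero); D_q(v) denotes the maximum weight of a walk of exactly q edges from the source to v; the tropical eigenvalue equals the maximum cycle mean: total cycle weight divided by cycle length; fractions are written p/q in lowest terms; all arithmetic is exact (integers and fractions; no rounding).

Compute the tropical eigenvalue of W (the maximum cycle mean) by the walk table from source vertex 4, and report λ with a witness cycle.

q=0: [-∞, -∞, -∞, 0]
q=1: [-13, -20, 7, -5]
q=2: [-4, 3, 10, -10]
q=3: [-1, 6, 13, -5]
q=4: [2, 9, 16, -2]
Optimal cycle mean attained by: cycle 3->3, total 3, length 1.
Answer: λ = 3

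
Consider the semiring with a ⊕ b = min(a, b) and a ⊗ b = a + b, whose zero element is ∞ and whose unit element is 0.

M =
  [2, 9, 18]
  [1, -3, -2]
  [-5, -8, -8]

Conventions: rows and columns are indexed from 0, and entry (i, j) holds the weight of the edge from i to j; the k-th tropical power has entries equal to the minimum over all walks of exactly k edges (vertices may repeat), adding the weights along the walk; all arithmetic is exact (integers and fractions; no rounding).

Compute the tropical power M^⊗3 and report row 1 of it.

M^⊗2:
  [4, 6, 7]
  [-7, -10, -10]
  [-13, -16, -16]
M^⊗3:
  [2, -1, -1]
  [-15, -18, -18]
  [-21, -24, -24]
Answer: row 1 of M^⊗3 = [-15, -18, -18]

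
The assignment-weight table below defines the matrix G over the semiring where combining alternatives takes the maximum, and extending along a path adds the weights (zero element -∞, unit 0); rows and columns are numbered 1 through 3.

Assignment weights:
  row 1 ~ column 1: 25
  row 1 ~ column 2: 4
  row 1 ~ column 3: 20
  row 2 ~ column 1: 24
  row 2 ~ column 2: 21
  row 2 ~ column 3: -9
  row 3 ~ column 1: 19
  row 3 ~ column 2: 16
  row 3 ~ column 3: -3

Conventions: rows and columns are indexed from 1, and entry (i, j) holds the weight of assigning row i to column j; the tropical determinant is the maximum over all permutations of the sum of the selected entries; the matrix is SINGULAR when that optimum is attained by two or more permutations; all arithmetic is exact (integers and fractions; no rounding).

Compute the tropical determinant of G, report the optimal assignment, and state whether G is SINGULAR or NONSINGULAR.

σ = (1, 2, 3): 25 + 21 + (-3) = 43
σ = (1, 3, 2): 25 + (-9) + 16 = 32
σ = (2, 1, 3): 4 + 24 + (-3) = 25
σ = (2, 3, 1): 4 + (-9) + 19 = 14
σ = (3, 1, 2): 20 + 24 + 16 = 60
σ = (3, 2, 1): 20 + 21 + 19 = 60
Optimal value attained by: σ = (3, 1, 2).
Answer: det⊕(G) = 60; verdict: SINGULAR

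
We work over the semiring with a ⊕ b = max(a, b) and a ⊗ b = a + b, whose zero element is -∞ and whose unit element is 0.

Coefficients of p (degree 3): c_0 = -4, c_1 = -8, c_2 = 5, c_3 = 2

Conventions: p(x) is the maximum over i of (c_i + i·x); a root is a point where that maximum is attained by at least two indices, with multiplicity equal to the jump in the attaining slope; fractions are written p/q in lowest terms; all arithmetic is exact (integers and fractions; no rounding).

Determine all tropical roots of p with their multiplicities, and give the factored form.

hull edge (i=0, c=-4) to (i=2, c=5): slope 9/2, span 2
hull edge (i=2, c=5) to (i=3, c=2): slope -3, span 1
Factored form: p(x) = 2 ⊗ (x ⊕ (-9/2)) ⊗ (x ⊕ (-9/2)) ⊗ (x ⊕ 3)
Answer: roots = -9/2 (mult 2), 3 (mult 1)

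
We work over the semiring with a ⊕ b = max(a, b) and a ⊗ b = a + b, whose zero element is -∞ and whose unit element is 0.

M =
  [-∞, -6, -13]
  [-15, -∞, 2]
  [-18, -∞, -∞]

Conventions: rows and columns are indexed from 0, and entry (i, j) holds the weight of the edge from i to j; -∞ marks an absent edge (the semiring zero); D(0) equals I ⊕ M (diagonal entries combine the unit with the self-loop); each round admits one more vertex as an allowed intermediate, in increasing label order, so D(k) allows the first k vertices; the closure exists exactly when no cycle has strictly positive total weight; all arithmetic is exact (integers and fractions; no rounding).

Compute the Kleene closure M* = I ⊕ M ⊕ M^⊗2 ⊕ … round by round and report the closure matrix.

D(0):
  [0, -6, -13]
  [-15, 0, 2]
  [-18, -∞, 0]
D(1):
  [0, -6, -13]
  [-15, 0, 2]
  [-18, -24, 0]
D(2):
  [0, -6, -4]
  [-15, 0, 2]
  [-18, -24, 0]
D(3):
  [0, -6, -4]
  [-15, 0, 2]
  [-18, -24, 0]
Answer: M* = [[0, -6, -4], [-15, 0, 2], [-18, -24, 0]]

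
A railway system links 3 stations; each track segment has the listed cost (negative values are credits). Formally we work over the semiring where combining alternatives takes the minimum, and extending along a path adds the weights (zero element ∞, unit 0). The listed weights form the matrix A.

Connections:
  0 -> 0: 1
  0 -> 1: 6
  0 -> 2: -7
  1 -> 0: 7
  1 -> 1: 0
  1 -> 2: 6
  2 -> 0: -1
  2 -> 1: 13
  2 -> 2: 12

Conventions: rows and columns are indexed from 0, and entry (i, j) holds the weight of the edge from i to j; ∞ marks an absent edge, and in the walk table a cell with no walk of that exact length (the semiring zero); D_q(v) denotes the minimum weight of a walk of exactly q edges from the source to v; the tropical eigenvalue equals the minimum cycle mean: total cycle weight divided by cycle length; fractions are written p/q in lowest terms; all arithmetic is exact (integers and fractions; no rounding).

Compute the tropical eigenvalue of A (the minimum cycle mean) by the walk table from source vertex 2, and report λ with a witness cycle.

q=0: [∞, ∞, 0]
q=1: [-1, 13, 12]
q=2: [0, 5, -8]
q=3: [-9, 5, -7]
Optimal cycle mean attained by: cycle 0->2->0, total (-7) + (-1), length 2.
Answer: λ = -4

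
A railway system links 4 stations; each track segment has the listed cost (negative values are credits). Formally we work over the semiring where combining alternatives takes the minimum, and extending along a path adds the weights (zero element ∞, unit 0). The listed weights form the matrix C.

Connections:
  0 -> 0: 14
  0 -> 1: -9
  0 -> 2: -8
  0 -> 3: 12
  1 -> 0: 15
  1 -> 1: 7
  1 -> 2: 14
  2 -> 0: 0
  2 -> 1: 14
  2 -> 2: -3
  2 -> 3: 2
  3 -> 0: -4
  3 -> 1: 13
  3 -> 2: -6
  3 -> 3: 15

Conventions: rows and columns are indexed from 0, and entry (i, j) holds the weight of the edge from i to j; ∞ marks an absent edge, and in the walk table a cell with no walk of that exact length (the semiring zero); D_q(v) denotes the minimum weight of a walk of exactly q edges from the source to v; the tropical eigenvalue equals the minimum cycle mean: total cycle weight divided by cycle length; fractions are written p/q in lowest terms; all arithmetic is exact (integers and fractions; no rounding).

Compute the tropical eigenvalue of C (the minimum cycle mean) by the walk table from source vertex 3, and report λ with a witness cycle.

q=0: [∞, ∞, ∞, 0]
q=1: [-4, 13, -6, 15]
q=2: [-6, -13, -12, -4]
q=3: [-12, -15, -15, -10]
q=4: [-15, -21, -20, -13]
Optimal cycle mean attained by: cycle 0->2->0, total (-8) + 0, length 2.
Answer: λ = -4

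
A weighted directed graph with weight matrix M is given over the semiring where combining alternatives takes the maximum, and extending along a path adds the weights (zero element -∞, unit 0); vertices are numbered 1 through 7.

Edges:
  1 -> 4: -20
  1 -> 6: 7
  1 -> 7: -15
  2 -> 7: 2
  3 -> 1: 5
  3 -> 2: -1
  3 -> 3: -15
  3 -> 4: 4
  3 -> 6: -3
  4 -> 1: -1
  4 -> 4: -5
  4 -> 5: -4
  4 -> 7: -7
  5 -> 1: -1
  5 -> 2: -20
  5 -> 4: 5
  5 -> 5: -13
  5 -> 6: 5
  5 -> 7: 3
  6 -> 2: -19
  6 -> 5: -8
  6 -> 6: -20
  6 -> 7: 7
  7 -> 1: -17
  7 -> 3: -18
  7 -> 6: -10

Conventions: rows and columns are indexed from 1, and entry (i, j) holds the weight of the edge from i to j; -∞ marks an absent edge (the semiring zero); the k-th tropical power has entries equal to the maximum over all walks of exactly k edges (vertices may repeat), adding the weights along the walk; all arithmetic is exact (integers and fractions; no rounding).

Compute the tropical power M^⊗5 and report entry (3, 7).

M^⊗2:
  [-21, -12, -33, -25, -1, -13, 14]
  [-15, -∞, -16, -∞, -∞, -8, -∞]
  [3, -16, -30, -1, 0, 12, 4]
  [-5, -24, -25, 1, -9, 6, -1]
  [4, -14, -15, 0, 1, 6, 12]
  [-9, -28, -11, -3, -21, -3, -5]
  [-13, -19, -33, -14, -18, -10, -3]
M^⊗3:
  [-2, -21, -4, 4, -14, 4, 2]
  [-11, -17, -31, -12, -16, -8, -1]
  [-1, -7, -14, 5, 4, 10, 19]
  [0, -13, -19, -4, -2, 2, 13]
  [0, -13, -6, 6, -2, 11, 13]
  [-4, -12, -23, -7, -7, -2, 4]
  [-15, -29, -21, -13, -18, -6, -3]
M^⊗4:
  [3, -5, -16, 0, 0, 5, 11]
  [-13, -27, -19, -11, -16, -4, -1]
  [4, -9, 1, 9, 2, 9, 17]
  [-3, -17, -5, 3, -6, 7, 9]
  [5, -7, -5, 3, 3, 7, 18]
  [-8, -21, -14, -2, -10, 3, 5]
  [-14, -22, -21, -13, -14, -8, 1]
M^⊗5:
  [-1, -14, -7, 5, -3, 10, 12]
  [-12, -20, -19, -11, -12, -6, 3]
  [8, 0, -1, 7, 5, 11, 16]
  [2, -6, -9, -1, -1, 4, 14]
  [2, -6, 0, 8, -1, 12, 14]
  [-3, -15, -13, -5, -5, -1, 10]
  [-14, -22, -17, -9, -16, -7, -1]
Key observation: the optimum is the walk 3->1->6->5->6->7, with weight 5 + 7 + (-8) + 5 + 7 = 16.
Optimal value attained by: walk 3->1->6->5->6->7.
Answer: (M^⊗5)[3][7] = 16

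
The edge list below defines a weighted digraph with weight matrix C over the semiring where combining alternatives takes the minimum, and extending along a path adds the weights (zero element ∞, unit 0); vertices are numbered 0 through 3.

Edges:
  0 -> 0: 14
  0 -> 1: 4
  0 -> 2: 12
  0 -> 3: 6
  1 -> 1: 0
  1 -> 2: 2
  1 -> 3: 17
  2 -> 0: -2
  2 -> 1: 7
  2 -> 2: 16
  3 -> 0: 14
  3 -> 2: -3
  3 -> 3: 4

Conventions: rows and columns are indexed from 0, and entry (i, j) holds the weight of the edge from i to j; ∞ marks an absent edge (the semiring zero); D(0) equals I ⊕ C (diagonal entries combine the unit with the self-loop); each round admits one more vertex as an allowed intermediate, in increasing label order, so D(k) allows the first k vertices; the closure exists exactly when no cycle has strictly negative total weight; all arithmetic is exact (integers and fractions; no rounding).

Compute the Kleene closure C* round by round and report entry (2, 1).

D(0):
  [0, 4, 12, 6]
  [∞, 0, 2, 17]
  [-2, 7, 0, ∞]
  [14, ∞, -3, 0]
D(1):
  [0, 4, 12, 6]
  [∞, 0, 2, 17]
  [-2, 2, 0, 4]
  [14, 18, -3, 0]
D(2):
  [0, 4, 6, 6]
  [∞, 0, 2, 17]
  [-2, 2, 0, 4]
  [14, 18, -3, 0]
D(3):
  [0, 4, 6, 6]
  [0, 0, 2, 6]
  [-2, 2, 0, 4]
  [-5, -1, -3, 0]
D(4):
  [0, 4, 3, 6]
  [0, 0, 2, 6]
  [-2, 2, 0, 4]
  [-5, -1, -3, 0]
Answer: C*[2][1] = 2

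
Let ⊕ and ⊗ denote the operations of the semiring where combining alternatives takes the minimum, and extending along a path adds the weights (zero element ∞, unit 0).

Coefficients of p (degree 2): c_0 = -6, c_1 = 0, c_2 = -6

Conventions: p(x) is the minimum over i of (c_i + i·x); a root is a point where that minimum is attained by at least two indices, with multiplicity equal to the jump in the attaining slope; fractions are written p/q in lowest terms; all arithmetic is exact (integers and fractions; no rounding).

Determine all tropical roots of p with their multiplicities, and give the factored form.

hull edge (i=0, c=-6) to (i=2, c=-6): slope 0, span 2
Factored form: p(x) = -6 ⊗ (x ⊕ 0) ⊗ (x ⊕ 0)
Answer: roots = 0 (mult 2)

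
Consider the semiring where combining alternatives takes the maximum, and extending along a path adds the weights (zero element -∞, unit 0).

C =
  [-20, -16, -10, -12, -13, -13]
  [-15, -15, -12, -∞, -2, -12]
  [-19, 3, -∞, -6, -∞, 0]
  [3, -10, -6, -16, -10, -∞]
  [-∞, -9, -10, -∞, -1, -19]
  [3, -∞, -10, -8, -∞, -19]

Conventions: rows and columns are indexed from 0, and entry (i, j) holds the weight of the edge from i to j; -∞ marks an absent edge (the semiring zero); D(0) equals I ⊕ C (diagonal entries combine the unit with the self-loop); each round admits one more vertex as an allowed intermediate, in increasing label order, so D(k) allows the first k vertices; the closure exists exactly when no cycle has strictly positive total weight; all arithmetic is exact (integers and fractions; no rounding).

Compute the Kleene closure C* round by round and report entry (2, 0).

D(0):
  [0, -16, -10, -12, -13, -13]
  [-15, 0, -12, -∞, -2, -12]
  [-19, 3, 0, -6, -∞, 0]
  [3, -10, -6, 0, -10, -∞]
  [-∞, -9, -10, -∞, 0, -19]
  [3, -∞, -10, -8, -∞, 0]
D(1):
  [0, -16, -10, -12, -13, -13]
  [-15, 0, -12, -27, -2, -12]
  [-19, 3, 0, -6, -32, 0]
  [3, -10, -6, 0, -10, -10]
  [-∞, -9, -10, -∞, 0, -19]
  [3, -13, -7, -8, -10, 0]
D(2):
  [0, -16, -10, -12, -13, -13]
  [-15, 0, -12, -27, -2, -12]
  [-12, 3, 0, -6, 1, 0]
  [3, -10, -6, 0, -10, -10]
  [-24, -9, -10, -36, 0, -19]
  [3, -13, -7, -8, -10, 0]
D(3):
  [0, -7, -10, -12, -9, -10]
  [-15, 0, -12, -18, -2, -12]
  [-12, 3, 0, -6, 1, 0]
  [3, -3, -6, 0, -5, -6]
  [-22, -7, -10, -16, 0, -10]
  [3, -4, -7, -8, -6, 0]
D(4):
  [0, -7, -10, -12, -9, -10]
  [-15, 0, -12, -18, -2, -12]
  [-3, 3, 0, -6, 1, 0]
  [3, -3, -6, 0, -5, -6]
  [-13, -7, -10, -16, 0, -10]
  [3, -4, -7, -8, -6, 0]
D(5):
  [0, -7, -10, -12, -9, -10]
  [-15, 0, -12, -18, -2, -12]
  [-3, 3, 0, -6, 1, 0]
  [3, -3, -6, 0, -5, -6]
  [-13, -7, -10, -16, 0, -10]
  [3, -4, -7, -8, -6, 0]
D(6):
  [0, -7, -10, -12, -9, -10]
  [-9, 0, -12, -18, -2, -12]
  [3, 3, 0, -6, 1, 0]
  [3, -3, -6, 0, -5, -6]
  [-7, -7, -10, -16, 0, -10]
  [3, -4, -7, -8, -6, 0]
Answer: C*[2][0] = 3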